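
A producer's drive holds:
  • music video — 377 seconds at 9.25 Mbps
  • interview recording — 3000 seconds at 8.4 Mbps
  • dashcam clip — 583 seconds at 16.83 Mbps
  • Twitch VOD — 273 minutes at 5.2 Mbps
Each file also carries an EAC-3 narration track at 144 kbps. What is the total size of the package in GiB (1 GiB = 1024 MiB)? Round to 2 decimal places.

Audio: 144 kbps = 0.144 Mbps.
music video: 9.394 Mbps × 377 s = 3541.5 Mb
interview recording: 8.544 Mbps × 3000 s = 25632.0 Mb
dashcam clip: 16.974 Mbps × 583 s = 9895.8 Mb
Twitch VOD: 5.344 Mbps × 16380 s = 87534.7 Mb
Total: 126604.1 Mb = 15825.5 MB.
= 14.74 GiB.

14.74 GiB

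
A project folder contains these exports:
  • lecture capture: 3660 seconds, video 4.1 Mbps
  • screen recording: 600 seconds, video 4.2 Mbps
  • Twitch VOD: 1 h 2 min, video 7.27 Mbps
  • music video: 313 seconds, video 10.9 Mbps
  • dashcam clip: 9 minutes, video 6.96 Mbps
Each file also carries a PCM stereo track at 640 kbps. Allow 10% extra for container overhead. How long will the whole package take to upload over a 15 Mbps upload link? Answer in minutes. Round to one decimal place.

Audio: 640 kbps = 0.640 Mbps.
lecture capture: 4.740 Mbps × 3660 s × 1.10 = 19083.2 Mb
screen recording: 4.840 Mbps × 600 s × 1.10 = 3194.4 Mb
Twitch VOD: 7.910 Mbps × 3720 s × 1.10 = 32367.7 Mb
music video: 11.540 Mbps × 313 s × 1.10 = 3973.2 Mb
dashcam clip: 7.600 Mbps × 540 s × 1.10 = 4514.4 Mb
Total: 63133.0 Mb = 7891.6 MB.
At 15 Mbps: 63133.0 / 15 = 4209 s ≈ 70.1 minutes.

70.1 minutes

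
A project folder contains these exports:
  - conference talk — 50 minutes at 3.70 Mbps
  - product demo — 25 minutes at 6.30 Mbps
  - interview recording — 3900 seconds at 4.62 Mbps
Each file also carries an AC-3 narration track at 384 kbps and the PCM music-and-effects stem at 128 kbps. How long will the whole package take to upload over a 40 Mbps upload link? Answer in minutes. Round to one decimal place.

17.9 minutes

Audio total: 384 + 128 = 512 kbps = 0.512 Mbps.
conference talk: 4.212 Mbps × 3000 s = 12636.0 Mb
product demo: 6.812 Mbps × 1500 s = 10218.0 Mb
interview recording: 5.132 Mbps × 3900 s = 20014.8 Mb
Total: 42868.8 Mb = 5358.6 MB.
At 40 Mbps: 42868.8 / 40 = 1072 s ≈ 17.9 minutes.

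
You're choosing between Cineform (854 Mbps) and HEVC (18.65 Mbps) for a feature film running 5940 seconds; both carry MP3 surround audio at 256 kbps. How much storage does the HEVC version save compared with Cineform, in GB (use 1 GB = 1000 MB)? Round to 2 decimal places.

Audio: 256 kbps = 0.256 Mbps.
Cineform: 854.256 Mbps × 5940 s = 5074280.6 Mb = 634.285 GB.
HEVC: 18.906 Mbps × 5940 s = 112301.6 Mb = 14.038 GB.
Saving: 634.285 − 14.038 = 620.247 GB.

620.25 GB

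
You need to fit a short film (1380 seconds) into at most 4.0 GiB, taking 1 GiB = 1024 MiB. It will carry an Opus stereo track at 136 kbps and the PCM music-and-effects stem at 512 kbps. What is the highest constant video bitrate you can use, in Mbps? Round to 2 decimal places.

24.25 Mbps

Budget: 4.0 GiB = 34359.7 Mb.
Total bitrate budget: 34359.7 Mb / 1380 s = 24.898 Mbps.
Audio total: 136 + 512 = 648 kbps = 0.648 Mbps.
Video: 24.898 − 0.648 = 24.250 Mbps.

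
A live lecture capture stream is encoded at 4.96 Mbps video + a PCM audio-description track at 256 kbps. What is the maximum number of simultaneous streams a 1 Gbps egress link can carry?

Audio: 256 kbps = 0.256 Mbps.
Per-viewer media rate: 5.216 Mbps.
1 Gbps = 1,000 Mbps; 1,000 / 5.216 = 191.72 → 191 viewers.

191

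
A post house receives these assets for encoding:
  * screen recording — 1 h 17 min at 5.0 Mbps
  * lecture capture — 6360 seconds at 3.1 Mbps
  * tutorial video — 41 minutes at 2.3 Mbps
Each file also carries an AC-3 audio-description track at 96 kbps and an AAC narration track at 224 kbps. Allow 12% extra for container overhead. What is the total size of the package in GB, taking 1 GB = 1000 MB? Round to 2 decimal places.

7.39 GB

Audio total: 96 + 224 = 320 kbps = 0.320 Mbps.
screen recording: 5.320 Mbps × 4620 s × 1.12 = 27527.8 Mb
lecture capture: 3.420 Mbps × 6360 s × 1.12 = 24361.3 Mb
tutorial video: 2.620 Mbps × 2460 s × 1.12 = 7218.6 Mb
Total: 59107.8 Mb = 7388.5 MB.
= 7.388 GB.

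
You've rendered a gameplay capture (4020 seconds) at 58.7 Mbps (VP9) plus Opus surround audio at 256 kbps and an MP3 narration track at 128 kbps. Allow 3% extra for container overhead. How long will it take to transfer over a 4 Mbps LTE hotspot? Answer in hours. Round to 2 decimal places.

16.99 hours

Audio total: 256 + 128 = 384 kbps = 0.384 Mbps.
Total bitrate: 59.084 Mbps.
File: 59.084 Mbps × 4020 s = 237517.7 Mb.
With 3% container overhead: ×1.03. → 244643.2 Mb.
At 4 Mbps: 244643.2 / 4 = 61160.8 s ≈ 17 hours.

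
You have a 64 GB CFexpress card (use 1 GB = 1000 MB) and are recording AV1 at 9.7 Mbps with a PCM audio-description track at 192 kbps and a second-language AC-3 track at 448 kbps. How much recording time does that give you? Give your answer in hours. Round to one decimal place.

Audio total: 192 + 448 = 640 kbps = 0.640 Mbps.
Total bitrate: 9.7 + 0.640 = 10.340 Mbps.
Capacity: 64 GB = 512,000 Mb.
Recording time: 512,000 / 10.340 = 49,516 s ≈ 13.8 hours.

13.8 hours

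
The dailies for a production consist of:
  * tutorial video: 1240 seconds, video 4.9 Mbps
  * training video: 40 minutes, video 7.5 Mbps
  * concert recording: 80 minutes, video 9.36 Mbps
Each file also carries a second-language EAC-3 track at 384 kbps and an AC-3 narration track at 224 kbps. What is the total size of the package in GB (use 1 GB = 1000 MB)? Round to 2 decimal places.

9.27 GB

Audio total: 384 + 224 = 608 kbps = 0.608 Mbps.
tutorial video: 5.508 Mbps × 1240 s = 6829.9 Mb
training video: 8.108 Mbps × 2400 s = 19459.2 Mb
concert recording: 9.968 Mbps × 4800 s = 47846.4 Mb
Total: 74135.5 Mb = 9266.9 MB.
= 9.267 GB.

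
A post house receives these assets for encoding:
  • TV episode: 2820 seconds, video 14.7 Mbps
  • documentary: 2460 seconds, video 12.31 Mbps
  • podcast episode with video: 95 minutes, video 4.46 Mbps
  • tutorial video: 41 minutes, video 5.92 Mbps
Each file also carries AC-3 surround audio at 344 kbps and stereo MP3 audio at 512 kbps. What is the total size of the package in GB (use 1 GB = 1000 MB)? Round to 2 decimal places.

Audio total: 344 + 512 = 856 kbps = 0.856 Mbps.
TV episode: 15.556 Mbps × 2820 s = 43867.9 Mb
documentary: 13.166 Mbps × 2460 s = 32388.4 Mb
podcast episode with video: 5.316 Mbps × 5700 s = 30301.2 Mb
tutorial video: 6.776 Mbps × 2460 s = 16669.0 Mb
Total: 123226.4 Mb = 15403.3 MB.
= 15.40 GB.

15.40 GB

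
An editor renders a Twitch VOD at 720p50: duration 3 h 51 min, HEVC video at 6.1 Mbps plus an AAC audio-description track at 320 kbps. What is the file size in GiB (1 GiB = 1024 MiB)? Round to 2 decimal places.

3 h 51 min = 231 min = 13860 s
Audio: 320 kbps = 0.320 Mbps.
Total bitrate: 6.1 + 0.320 = 6.420 Mbps.
Stream data: 6.420 Mbps × 13860 s = 88981.2 Mb.
88,981 Mb = 11,122,650,000 bytes ÷ 1,073,741,824 = 10.36 GiB.

10.36 GiB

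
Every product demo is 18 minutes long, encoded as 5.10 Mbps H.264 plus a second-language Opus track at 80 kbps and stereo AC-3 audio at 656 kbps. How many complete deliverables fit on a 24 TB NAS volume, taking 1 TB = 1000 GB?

30462

18 min = 1080 s
Audio total: 80 + 656 = 736 kbps = 0.736 Mbps.
Total bitrate: 5.836 Mbps.
Per item: 5.836 Mbps × 1080 s = 6,303 Mb = 787.9 MB.
Capacity: 24 TB = 192,000,000 Mb; 30462.26 items → 30462 complete.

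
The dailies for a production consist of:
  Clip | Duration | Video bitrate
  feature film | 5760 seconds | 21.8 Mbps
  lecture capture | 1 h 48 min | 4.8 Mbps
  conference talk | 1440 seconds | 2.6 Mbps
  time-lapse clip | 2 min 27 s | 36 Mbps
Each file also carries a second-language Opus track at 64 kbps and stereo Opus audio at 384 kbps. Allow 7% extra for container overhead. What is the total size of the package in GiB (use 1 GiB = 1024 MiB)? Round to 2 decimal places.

21.41 GiB

Audio total: 64 + 384 = 448 kbps = 0.448 Mbps.
feature film: 22.248 Mbps × 5760 s × 1.07 = 137118.9 Mb
lecture capture: 5.248 Mbps × 6480 s × 1.07 = 36387.5 Mb
conference talk: 3.048 Mbps × 1440 s × 1.07 = 4696.4 Mb
time-lapse clip: 36.448 Mbps × 147 s × 1.07 = 5732.9 Mb
Total: 183935.7 Mb = 22992.0 MB.
= 21.41 GiB.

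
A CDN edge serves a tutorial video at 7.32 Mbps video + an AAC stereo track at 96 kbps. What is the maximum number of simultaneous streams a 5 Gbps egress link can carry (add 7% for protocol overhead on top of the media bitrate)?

630

Audio: 96 kbps = 0.096 Mbps.
Per-viewer media rate: 7.416 Mbps.
On the wire with 7% overhead: 7.935 Mbps.
5 Gbps = 5,000 Mbps; 5,000 / 7.935 = 630.11 → 630 viewers.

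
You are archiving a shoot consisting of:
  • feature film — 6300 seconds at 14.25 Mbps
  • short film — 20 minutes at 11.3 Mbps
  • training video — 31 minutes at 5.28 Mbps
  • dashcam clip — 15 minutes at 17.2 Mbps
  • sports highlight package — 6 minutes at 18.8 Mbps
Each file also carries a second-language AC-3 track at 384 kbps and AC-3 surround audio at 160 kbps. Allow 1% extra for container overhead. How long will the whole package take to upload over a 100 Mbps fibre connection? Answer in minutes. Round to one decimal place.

Audio total: 384 + 160 = 544 kbps = 0.544 Mbps.
feature film: 14.794 Mbps × 6300 s × 1.01 = 94134.2 Mb
short film: 11.844 Mbps × 1200 s × 1.01 = 14354.9 Mb
training video: 5.824 Mbps × 1860 s × 1.01 = 10941.0 Mb
dashcam clip: 17.744 Mbps × 900 s × 1.01 = 16129.3 Mb
sports highlight package: 19.344 Mbps × 360 s × 1.01 = 7033.5 Mb
Total: 142592.9 Mb = 17824.1 MB.
At 100 Mbps: 142592.9 / 100 = 1426 s ≈ 23.8 minutes.

23.8 minutes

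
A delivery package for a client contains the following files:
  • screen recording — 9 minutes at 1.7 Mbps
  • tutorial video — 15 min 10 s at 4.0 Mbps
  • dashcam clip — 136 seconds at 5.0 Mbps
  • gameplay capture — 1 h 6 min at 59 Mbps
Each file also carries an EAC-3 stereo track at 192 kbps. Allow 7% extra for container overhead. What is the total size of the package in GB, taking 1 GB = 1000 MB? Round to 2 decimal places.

32.09 GB

Audio: 192 kbps = 0.192 Mbps.
screen recording: 1.892 Mbps × 540 s × 1.07 = 1093.2 Mb
tutorial video: 4.192 Mbps × 910 s × 1.07 = 4081.8 Mb
dashcam clip: 5.192 Mbps × 136 s × 1.07 = 755.5 Mb
gameplay capture: 59.192 Mbps × 3960 s × 1.07 = 250808.3 Mb
Total: 256738.8 Mb = 32092.4 MB.
= 32.09 GB.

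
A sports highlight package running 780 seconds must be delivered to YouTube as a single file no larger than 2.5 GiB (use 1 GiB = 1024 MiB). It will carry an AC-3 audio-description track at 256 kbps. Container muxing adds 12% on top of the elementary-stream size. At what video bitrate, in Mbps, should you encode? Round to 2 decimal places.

24.33 Mbps

Budget: 2.5 GiB = 21474.8 Mb.
Stream payload after overhead: 21474.8 / 1.12 = 19174.0 Mb.
Total bitrate budget: 19174.0 Mb / 780 s = 24.582 Mbps.
Audio: 256 kbps = 0.256 Mbps.
Video: 24.582 − 0.256 = 24.326 Mbps.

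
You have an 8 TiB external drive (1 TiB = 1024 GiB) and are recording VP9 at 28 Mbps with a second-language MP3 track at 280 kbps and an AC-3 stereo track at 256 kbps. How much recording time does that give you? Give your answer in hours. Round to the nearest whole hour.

685 hours

Audio total: 280 + 256 = 536 kbps = 0.536 Mbps.
Total bitrate: 28 + 0.536 = 28.536 Mbps.
Capacity: 8 TiB = 70,368,744 Mb.
Recording time: 70,368,744 / 28.536 = 2,465,964 s ≈ 685 hours.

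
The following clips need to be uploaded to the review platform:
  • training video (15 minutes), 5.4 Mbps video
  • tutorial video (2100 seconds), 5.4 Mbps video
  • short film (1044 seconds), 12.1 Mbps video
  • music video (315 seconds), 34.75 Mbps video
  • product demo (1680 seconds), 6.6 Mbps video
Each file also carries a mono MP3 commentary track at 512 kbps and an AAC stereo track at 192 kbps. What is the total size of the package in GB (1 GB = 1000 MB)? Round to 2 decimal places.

6.89 GB

Audio total: 512 + 192 = 704 kbps = 0.704 Mbps.
training video: 6.104 Mbps × 900 s = 5493.6 Mb
tutorial video: 6.104 Mbps × 2100 s = 12818.4 Mb
short film: 12.804 Mbps × 1044 s = 13367.4 Mb
music video: 35.454 Mbps × 315 s = 11168.0 Mb
product demo: 7.304 Mbps × 1680 s = 12270.7 Mb
Total: 55118.1 Mb = 6889.8 MB.
= 6.890 GB.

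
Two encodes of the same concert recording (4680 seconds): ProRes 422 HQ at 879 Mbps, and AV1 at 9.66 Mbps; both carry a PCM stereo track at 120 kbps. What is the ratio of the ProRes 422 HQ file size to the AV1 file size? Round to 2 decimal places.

Audio: 120 kbps = 0.120 Mbps.
ProRes 422 HQ: 879.120 Mbps × 4680 s = 4114281.6 Mb = 514.285 GB.
AV1: 9.780 Mbps × 4680 s = 45770.4 Mb = 5.721 GB.
Ratio: 514.285 / 5.721 = 89.890.

89.89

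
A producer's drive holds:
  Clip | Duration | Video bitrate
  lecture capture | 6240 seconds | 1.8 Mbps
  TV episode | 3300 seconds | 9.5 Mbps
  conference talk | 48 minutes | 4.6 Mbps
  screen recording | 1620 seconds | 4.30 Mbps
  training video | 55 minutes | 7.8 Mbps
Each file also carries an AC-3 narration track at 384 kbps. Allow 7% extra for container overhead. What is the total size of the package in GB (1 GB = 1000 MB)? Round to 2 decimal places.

Audio: 384 kbps = 0.384 Mbps.
lecture capture: 2.184 Mbps × 6240 s × 1.07 = 14582.1 Mb
TV episode: 9.884 Mbps × 3300 s × 1.07 = 34900.4 Mb
conference talk: 4.984 Mbps × 2880 s × 1.07 = 15358.7 Mb
screen recording: 4.684 Mbps × 1620 s × 1.07 = 8119.2 Mb
training video: 8.184 Mbps × 3300 s × 1.07 = 28897.7 Mb
Total: 101858.2 Mb = 12732.3 MB.
= 12.73 GB.

12.73 GB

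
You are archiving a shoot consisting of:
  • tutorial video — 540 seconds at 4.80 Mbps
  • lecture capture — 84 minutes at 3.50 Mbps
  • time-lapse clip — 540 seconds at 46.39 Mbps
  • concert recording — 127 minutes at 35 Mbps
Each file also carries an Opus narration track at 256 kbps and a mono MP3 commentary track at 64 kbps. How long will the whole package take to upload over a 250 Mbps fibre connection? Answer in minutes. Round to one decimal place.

Audio total: 256 + 64 = 320 kbps = 0.320 Mbps.
tutorial video: 5.120 Mbps × 540 s = 2764.8 Mb
lecture capture: 3.820 Mbps × 5040 s = 19252.8 Mb
time-lapse clip: 46.710 Mbps × 540 s = 25223.4 Mb
concert recording: 35.320 Mbps × 7620 s = 269138.4 Mb
Total: 316379.4 Mb = 39547.4 MB.
At 250 Mbps: 316379.4 / 250 = 1266 s ≈ 21.1 minutes.

21.1 minutes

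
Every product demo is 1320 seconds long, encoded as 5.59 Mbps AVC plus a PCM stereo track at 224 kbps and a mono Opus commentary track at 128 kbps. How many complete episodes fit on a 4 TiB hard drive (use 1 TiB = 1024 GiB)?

4485

Audio total: 224 + 128 = 352 kbps = 0.352 Mbps.
Total bitrate: 5.942 Mbps.
Per item: 5.942 Mbps × 1320 s = 7,843 Mb = 980.4 MB.
Capacity: 4 TiB = 35,184,372 Mb; 4485.83 items → 4485 complete.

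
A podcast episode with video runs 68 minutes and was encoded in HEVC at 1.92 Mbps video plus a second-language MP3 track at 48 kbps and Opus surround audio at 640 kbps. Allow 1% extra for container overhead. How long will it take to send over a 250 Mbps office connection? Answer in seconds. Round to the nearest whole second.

68 min = 4080 s
Audio total: 48 + 640 = 688 kbps = 0.688 Mbps.
Total bitrate: 2.608 Mbps.
File: 2.608 Mbps × 4080 s = 10640.6 Mb.
With 1% container overhead: ×1.01. → 10747.0 Mb.
At 250 Mbps: 10747.0 / 250 = 43.0 s ≈ 43 seconds.

43 seconds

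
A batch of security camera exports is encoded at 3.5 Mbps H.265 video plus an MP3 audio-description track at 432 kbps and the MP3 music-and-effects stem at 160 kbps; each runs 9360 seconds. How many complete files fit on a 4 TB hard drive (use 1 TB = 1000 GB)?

Audio total: 432 + 160 = 592 kbps = 0.592 Mbps.
Total bitrate: 4.092 Mbps.
Per item: 4.092 Mbps × 9360 s = 38,301 Mb = 4,788 MB.
Capacity: 4 TB = 32,000,000 Mb; 835.48 items → 835 complete.

835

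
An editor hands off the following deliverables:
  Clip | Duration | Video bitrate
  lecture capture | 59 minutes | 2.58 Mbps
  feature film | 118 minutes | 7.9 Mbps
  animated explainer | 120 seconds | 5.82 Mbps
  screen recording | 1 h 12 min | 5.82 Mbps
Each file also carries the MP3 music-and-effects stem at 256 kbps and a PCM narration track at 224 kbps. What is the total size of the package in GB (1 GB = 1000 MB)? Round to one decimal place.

12.3 GB

Audio total: 256 + 224 = 480 kbps = 0.480 Mbps.
lecture capture: 3.060 Mbps × 3540 s = 10832.4 Mb
feature film: 8.380 Mbps × 7080 s = 59330.4 Mb
animated explainer: 6.300 Mbps × 120 s = 756.0 Mb
screen recording: 6.300 Mbps × 4320 s = 27216.0 Mb
Total: 98134.8 Mb = 12266.9 MB.
= 12.27 GB.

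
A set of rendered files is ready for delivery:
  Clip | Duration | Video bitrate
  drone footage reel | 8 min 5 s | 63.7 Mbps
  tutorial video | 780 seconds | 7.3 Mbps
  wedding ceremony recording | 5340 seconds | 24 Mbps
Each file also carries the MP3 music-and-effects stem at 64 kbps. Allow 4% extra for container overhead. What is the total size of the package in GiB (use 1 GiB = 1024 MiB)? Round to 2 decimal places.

20.00 GiB

Audio: 64 kbps = 0.064 Mbps.
drone footage reel: 63.764 Mbps × 485 s × 1.04 = 32162.6 Mb
tutorial video: 7.364 Mbps × 780 s × 1.04 = 5973.7 Mb
wedding ceremony recording: 24.064 Mbps × 5340 s × 1.04 = 133641.8 Mb
Total: 171778.1 Mb = 21472.3 MB.
= 20.00 GiB.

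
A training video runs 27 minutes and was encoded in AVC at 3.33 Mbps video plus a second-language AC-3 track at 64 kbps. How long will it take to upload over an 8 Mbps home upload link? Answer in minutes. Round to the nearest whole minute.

27 min = 1620 s
Audio: 64 kbps = 0.064 Mbps.
Total bitrate: 3.394 Mbps.
File: 3.394 Mbps × 1620 s = 5498.3 Mb.
At 8 Mbps: 5498.3 / 8 = 687.3 s ≈ 11.5 minutes.

11 minutes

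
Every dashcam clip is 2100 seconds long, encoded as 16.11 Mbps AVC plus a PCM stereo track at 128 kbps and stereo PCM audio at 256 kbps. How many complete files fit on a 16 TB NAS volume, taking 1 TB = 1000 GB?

3695

Audio total: 128 + 256 = 384 kbps = 0.384 Mbps.
Total bitrate: 16.494 Mbps.
Per item: 16.494 Mbps × 2100 s = 34,637 Mb = 4,330 MB.
Capacity: 16 TB = 128,000,000 Mb; 3695.43 items → 3695 complete.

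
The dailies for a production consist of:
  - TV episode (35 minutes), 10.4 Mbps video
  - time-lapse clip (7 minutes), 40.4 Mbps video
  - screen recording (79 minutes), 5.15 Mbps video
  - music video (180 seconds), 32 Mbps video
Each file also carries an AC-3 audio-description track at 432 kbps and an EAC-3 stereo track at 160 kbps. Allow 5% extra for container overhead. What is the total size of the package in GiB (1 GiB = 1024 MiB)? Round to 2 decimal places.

8.97 GiB

Audio total: 432 + 160 = 592 kbps = 0.592 Mbps.
TV episode: 10.992 Mbps × 2100 s × 1.05 = 24237.4 Mb
time-lapse clip: 40.992 Mbps × 420 s × 1.05 = 18077.5 Mb
screen recording: 5.742 Mbps × 4740 s × 1.05 = 28577.9 Mb
music video: 32.592 Mbps × 180 s × 1.05 = 6159.9 Mb
Total: 77052.7 Mb = 9631.6 MB.
= 8.970 GiB.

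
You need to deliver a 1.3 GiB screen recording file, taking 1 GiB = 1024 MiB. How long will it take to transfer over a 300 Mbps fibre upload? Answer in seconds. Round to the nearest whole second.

File: 1.3 GiB = 11166.9 Mb.
At 300 Mbps: 11166.9 / 300 = 37.2 s ≈ 37.2 seconds.

37 seconds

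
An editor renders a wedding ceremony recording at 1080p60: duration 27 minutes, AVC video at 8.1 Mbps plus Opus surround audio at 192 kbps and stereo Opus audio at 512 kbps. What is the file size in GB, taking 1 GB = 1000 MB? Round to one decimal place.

1.8 GB

27 min = 1620 s
Audio total: 192 + 512 = 704 kbps = 0.704 Mbps.
Total bitrate: 8.1 + 0.704 = 8.804 Mbps.
Stream data: 8.804 Mbps × 1620 s = 14262.5 Mb.
14,262 Mb ÷ 8 = 1,783 MB → 1.783 GB.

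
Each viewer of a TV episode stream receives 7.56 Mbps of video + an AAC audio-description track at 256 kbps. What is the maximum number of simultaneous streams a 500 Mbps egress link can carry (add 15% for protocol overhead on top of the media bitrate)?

55

Audio: 256 kbps = 0.256 Mbps.
Per-viewer media rate: 7.816 Mbps.
On the wire with 15% overhead: 8.988 Mbps.
500 Mbps = 500.0 Mbps; 500.0 / 8.988 = 55.63 → 55 viewers.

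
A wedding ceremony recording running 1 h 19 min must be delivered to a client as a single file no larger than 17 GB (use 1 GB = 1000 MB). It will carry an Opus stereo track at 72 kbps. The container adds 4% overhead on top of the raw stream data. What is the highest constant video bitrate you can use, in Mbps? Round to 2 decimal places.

Budget: 17 GB = 136000.0 Mb.
Stream payload after overhead: 136000.0 / 1.04 = 130769.2 Mb.
1 h 19 min = 79 min = 4740 s
Total bitrate budget: 130769.2 Mb / 4740 s = 27.588 Mbps.
Audio: 72 kbps = 0.072 Mbps.
Video: 27.588 − 0.072 = 27.516 Mbps.

27.52 Mbps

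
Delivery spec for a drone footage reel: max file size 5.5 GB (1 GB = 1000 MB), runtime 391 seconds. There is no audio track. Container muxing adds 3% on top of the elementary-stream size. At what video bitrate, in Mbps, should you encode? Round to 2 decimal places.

109.25 Mbps

Budget: 5.5 GB = 44000.0 Mb.
Stream payload after overhead: 44000.0 / 1.03 = 42718.4 Mb.
Total bitrate budget: 42718.4 Mb / 391 s = 109.254 Mbps.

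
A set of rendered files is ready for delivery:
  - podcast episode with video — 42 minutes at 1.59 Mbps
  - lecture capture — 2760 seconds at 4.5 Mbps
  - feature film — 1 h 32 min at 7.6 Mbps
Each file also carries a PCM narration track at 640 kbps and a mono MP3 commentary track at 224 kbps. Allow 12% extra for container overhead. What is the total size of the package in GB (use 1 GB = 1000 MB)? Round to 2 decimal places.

9.48 GB

Audio total: 640 + 224 = 864 kbps = 0.864 Mbps.
podcast episode with video: 2.454 Mbps × 2520 s × 1.12 = 6926.2 Mb
lecture capture: 5.364 Mbps × 2760 s × 1.12 = 16581.2 Mb
feature film: 8.464 Mbps × 5520 s × 1.12 = 52327.8 Mb
Total: 75835.2 Mb = 9479.4 MB.
= 9.479 GB.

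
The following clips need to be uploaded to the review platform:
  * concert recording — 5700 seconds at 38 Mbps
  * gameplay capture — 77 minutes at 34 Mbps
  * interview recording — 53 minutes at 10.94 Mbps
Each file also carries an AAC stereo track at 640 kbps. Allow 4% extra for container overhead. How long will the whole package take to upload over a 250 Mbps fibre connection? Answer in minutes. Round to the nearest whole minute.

Audio: 640 kbps = 0.640 Mbps.
concert recording: 38.640 Mbps × 5700 s × 1.04 = 229057.9 Mb
gameplay capture: 34.640 Mbps × 4620 s × 1.04 = 166438.3 Mb
interview recording: 11.580 Mbps × 3180 s × 1.04 = 38297.4 Mb
Total: 433793.6 Mb = 54224.2 MB.
At 250 Mbps: 433793.6 / 250 = 1735 s ≈ 28.9 minutes.

29 minutes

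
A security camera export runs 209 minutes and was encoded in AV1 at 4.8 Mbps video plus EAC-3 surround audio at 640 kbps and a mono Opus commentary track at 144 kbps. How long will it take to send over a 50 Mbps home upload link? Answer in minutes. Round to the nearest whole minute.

209 min = 12540 s
Audio total: 640 + 144 = 784 kbps = 0.784 Mbps.
Total bitrate: 5.584 Mbps.
File: 5.584 Mbps × 12540 s = 70023.4 Mb.
At 50 Mbps: 70023.4 / 50 = 1400.5 s ≈ 23.3 minutes.

23 minutes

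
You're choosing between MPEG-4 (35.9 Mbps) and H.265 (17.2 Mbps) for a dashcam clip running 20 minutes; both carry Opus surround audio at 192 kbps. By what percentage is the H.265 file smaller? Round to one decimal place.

20 min = 1200 s
Audio: 192 kbps = 0.192 Mbps.
MPEG-4: 36.092 Mbps × 1200 s = 43310.4 Mb = 5.414 GB.
H.265: 17.392 Mbps × 1200 s = 20870.4 Mb = 2.609 GB.
Reduction: (1 − 2.609/5.414) × 100 = 51.81%.

51.8%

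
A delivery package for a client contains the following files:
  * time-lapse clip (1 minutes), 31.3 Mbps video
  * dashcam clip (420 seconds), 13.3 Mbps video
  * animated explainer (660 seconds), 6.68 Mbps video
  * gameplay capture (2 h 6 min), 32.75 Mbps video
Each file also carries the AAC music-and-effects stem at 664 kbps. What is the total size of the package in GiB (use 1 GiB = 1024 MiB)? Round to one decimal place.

Audio: 664 kbps = 0.664 Mbps.
time-lapse clip: 31.964 Mbps × 60 s = 1917.8 Mb
dashcam clip: 13.964 Mbps × 420 s = 5864.9 Mb
animated explainer: 7.344 Mbps × 660 s = 4847.0 Mb
gameplay capture: 33.414 Mbps × 7560 s = 252609.8 Mb
Total: 265239.6 Mb = 33154.9 MB.
= 30.88 GiB.

30.9 GiB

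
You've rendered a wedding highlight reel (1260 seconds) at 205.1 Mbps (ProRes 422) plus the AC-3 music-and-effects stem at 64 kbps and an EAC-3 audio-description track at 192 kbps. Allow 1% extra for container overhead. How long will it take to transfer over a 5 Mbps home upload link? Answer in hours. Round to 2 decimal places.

Audio total: 64 + 192 = 256 kbps = 0.256 Mbps.
Total bitrate: 205.356 Mbps.
File: 205.356 Mbps × 1260 s = 258748.6 Mb.
With 1% container overhead: ×1.01. → 261336.0 Mb.
At 5 Mbps: 261336.0 / 5 = 52267.2 s ≈ 14.5 hours.

14.52 hours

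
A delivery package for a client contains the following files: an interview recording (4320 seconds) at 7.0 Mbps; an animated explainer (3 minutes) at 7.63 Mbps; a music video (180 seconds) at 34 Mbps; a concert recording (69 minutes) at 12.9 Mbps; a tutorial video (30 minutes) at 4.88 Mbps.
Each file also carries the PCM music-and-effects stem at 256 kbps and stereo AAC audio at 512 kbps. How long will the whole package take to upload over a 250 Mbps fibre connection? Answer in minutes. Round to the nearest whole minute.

Audio total: 256 + 512 = 768 kbps = 0.768 Mbps.
interview recording: 7.768 Mbps × 4320 s = 33557.8 Mb
animated explainer: 8.398 Mbps × 180 s = 1511.6 Mb
music video: 34.768 Mbps × 180 s = 6258.2 Mb
concert recording: 13.668 Mbps × 4140 s = 56585.5 Mb
tutorial video: 5.648 Mbps × 1800 s = 10166.4 Mb
Total: 108079.6 Mb = 13509.9 MB.
At 250 Mbps: 108079.6 / 250 = 432 s ≈ 7.21 minutes.

7 minutes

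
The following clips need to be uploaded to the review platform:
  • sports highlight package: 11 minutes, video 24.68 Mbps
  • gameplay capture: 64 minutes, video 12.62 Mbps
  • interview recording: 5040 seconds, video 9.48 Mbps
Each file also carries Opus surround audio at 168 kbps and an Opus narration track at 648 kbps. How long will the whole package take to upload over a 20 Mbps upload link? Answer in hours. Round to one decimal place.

1.7 hours

Audio total: 168 + 648 = 816 kbps = 0.816 Mbps.
sports highlight package: 25.496 Mbps × 660 s = 16827.4 Mb
gameplay capture: 13.436 Mbps × 3840 s = 51594.2 Mb
interview recording: 10.296 Mbps × 5040 s = 51891.8 Mb
Total: 120313.4 Mb = 15039.2 MB.
At 20 Mbps: 120313.4 / 20 = 6016 s ≈ 1.67 hours.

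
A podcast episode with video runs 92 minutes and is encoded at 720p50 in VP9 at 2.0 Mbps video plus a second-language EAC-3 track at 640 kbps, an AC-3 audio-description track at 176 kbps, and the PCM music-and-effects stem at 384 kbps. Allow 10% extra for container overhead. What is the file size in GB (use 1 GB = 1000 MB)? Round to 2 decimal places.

2.43 GB

92 min = 5520 s
Audio total: 640 + 176 + 384 = 1200 kbps = 1.200 Mbps.
Total bitrate: 2.0 + 1.200 = 3.200 Mbps.
Stream data: 3.200 Mbps × 5520 s = 17664.0 Mb.
With 10% container overhead: ×1.10.
19,430 Mb ÷ 8 = 2,429 MB → 2.429 GB.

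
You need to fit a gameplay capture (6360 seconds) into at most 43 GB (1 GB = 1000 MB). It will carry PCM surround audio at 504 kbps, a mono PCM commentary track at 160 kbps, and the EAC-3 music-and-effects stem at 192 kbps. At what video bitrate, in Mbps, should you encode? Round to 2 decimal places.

Budget: 43 GB = 344000.0 Mb.
Total bitrate budget: 344000.0 Mb / 6360 s = 54.088 Mbps.
Audio total: 504 + 160 + 192 = 856 kbps = 0.856 Mbps.
Video: 54.088 − 0.856 = 53.232 Mbps.

53.23 Mbps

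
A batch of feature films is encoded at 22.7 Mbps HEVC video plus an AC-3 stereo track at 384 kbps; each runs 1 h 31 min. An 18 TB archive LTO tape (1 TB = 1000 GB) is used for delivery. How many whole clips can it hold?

1142

1 h 31 min = 91 min = 5460 s
Audio: 384 kbps = 0.384 Mbps.
Total bitrate: 23.084 Mbps.
Per item: 23.084 Mbps × 5460 s = 126,039 Mb = 15,755 MB.
Capacity: 18 TB = 144,000,000 Mb; 1142.51 items → 1142 complete.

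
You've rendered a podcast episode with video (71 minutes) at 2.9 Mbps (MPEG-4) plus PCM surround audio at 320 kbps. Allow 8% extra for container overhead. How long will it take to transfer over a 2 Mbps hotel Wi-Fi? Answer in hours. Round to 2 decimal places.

71 min = 4260 s
Audio: 320 kbps = 0.320 Mbps.
Total bitrate: 3.220 Mbps.
File: 3.220 Mbps × 4260 s = 13717.2 Mb.
With 8% container overhead: ×1.08. → 14814.6 Mb.
At 2 Mbps: 14814.6 / 2 = 7407.3 s ≈ 2.06 hours.

2.06 hours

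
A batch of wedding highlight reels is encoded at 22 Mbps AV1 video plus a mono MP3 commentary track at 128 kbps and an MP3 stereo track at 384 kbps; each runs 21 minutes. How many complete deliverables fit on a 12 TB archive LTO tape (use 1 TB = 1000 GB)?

21 min = 1260 s
Audio total: 128 + 384 = 512 kbps = 0.512 Mbps.
Total bitrate: 22.512 Mbps.
Per item: 22.512 Mbps × 1260 s = 28,365 Mb = 3,546 MB.
Capacity: 12 TB = 96,000,000 Mb; 3384.44 items → 3384 complete.

3384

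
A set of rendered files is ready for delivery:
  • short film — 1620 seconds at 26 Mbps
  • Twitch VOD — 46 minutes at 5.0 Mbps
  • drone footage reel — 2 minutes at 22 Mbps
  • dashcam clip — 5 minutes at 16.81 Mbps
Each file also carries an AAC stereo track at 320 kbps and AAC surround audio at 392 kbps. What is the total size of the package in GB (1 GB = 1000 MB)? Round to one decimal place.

8.4 GB

Audio total: 320 + 392 = 712 kbps = 0.712 Mbps.
short film: 26.712 Mbps × 1620 s = 43273.4 Mb
Twitch VOD: 5.712 Mbps × 2760 s = 15765.1 Mb
drone footage reel: 22.712 Mbps × 120 s = 2725.4 Mb
dashcam clip: 17.522 Mbps × 300 s = 5256.6 Mb
Total: 67020.6 Mb = 8377.6 MB.
= 8.378 GB.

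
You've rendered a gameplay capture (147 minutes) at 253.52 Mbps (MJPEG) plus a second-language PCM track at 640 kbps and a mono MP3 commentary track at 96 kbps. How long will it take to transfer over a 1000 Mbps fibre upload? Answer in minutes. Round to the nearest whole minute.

147 min = 8820 s
Audio total: 640 + 96 = 736 kbps = 0.736 Mbps.
Total bitrate: 254.256 Mbps.
File: 254.256 Mbps × 8820 s = 2242537.9 Mb.
At 1000 Mbps: 2242537.9 / 1000 = 2242.5 s ≈ 37.4 minutes.

37 minutes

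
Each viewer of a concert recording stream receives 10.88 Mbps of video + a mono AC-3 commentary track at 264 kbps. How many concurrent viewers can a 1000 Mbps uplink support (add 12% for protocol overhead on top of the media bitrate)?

Audio: 264 kbps = 0.264 Mbps.
Per-viewer media rate: 11.144 Mbps.
On the wire with 12% overhead: 12.481 Mbps.
1000 Mbps = 1,000 Mbps; 1,000 / 12.481 = 80.12 → 80 viewers.

80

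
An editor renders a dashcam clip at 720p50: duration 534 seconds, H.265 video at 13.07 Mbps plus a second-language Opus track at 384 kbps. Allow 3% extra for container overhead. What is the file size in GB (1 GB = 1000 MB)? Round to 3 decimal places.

0.925 GB

Audio: 384 kbps = 0.384 Mbps.
Total bitrate: 13.07 + 0.384 = 13.454 Mbps.
Stream data: 13.454 Mbps × 534 s = 7184.4 Mb.
With 3% container overhead: ×1.03.
7,400 Mb ÷ 8 = 925.0 MB → 0.925 GB.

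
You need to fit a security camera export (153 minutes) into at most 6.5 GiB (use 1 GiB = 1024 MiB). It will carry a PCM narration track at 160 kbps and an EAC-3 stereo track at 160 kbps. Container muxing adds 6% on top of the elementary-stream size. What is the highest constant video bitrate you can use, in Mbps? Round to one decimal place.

5.4 Mbps

Budget: 6.5 GiB = 55834.6 Mb.
Stream payload after overhead: 55834.6 / 1.06 = 52674.1 Mb.
153 min = 9180 s
Total bitrate budget: 52674.1 Mb / 9180 s = 5.738 Mbps.
Audio total: 160 + 160 = 320 kbps = 0.320 Mbps.
Video: 5.738 − 0.320 = 5.418 Mbps.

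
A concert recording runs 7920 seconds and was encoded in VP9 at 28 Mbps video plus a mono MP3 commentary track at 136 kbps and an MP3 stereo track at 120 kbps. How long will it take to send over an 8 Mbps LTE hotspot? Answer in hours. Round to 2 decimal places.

Audio total: 136 + 120 = 256 kbps = 0.256 Mbps.
Total bitrate: 28.256 Mbps.
File: 28.256 Mbps × 7920 s = 223787.5 Mb.
At 8 Mbps: 223787.5 / 8 = 27973.4 s ≈ 7.77 hours.

7.77 hours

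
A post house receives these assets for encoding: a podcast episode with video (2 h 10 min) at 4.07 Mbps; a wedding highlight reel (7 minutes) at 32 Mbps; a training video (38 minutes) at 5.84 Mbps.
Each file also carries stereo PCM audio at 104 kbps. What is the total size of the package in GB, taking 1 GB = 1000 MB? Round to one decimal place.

Audio: 104 kbps = 0.104 Mbps.
podcast episode with video: 4.174 Mbps × 7800 s = 32557.2 Mb
wedding highlight reel: 32.104 Mbps × 420 s = 13483.7 Mb
training video: 5.944 Mbps × 2280 s = 13552.3 Mb
Total: 59593.2 Mb = 7449.1 MB.
= 7.449 GB.

7.4 GB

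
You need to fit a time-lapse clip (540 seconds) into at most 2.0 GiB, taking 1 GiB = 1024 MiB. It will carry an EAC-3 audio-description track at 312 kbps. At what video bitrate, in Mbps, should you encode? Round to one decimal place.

Budget: 2.0 GiB = 17179.9 Mb.
Total bitrate budget: 17179.9 Mb / 540 s = 31.815 Mbps.
Audio: 312 kbps = 0.312 Mbps.
Video: 31.815 − 0.312 = 31.503 Mbps.

31.5 Mbps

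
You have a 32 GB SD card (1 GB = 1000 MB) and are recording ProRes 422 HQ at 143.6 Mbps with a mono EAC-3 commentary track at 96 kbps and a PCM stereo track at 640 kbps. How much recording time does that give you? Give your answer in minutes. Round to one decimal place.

Audio total: 96 + 640 = 736 kbps = 0.736 Mbps.
Total bitrate: 143.6 + 0.736 = 144.336 Mbps.
Capacity: 32 GB = 256,000 Mb.
Recording time: 256,000 / 144.336 = 1,774 s ≈ 29.6 minutes.

29.6 minutes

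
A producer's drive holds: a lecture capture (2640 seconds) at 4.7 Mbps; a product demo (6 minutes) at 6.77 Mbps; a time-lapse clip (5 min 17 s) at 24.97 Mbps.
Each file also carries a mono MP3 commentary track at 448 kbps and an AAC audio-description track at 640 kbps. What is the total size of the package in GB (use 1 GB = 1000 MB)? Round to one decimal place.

Audio total: 448 + 640 = 1088 kbps = 1.088 Mbps.
lecture capture: 5.788 Mbps × 2640 s = 15280.3 Mb
product demo: 7.858 Mbps × 360 s = 2828.9 Mb
time-lapse clip: 26.058 Mbps × 317 s = 8260.4 Mb
Total: 26369.6 Mb = 3296.2 MB.
= 3.296 GB.

3.3 GB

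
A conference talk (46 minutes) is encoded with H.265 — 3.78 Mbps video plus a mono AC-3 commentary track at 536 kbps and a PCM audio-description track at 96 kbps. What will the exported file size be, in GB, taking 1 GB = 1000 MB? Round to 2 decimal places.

46 min = 2760 s
Audio total: 536 + 96 = 632 kbps = 0.632 Mbps.
Total bitrate: 3.78 + 0.632 = 4.412 Mbps.
Stream data: 4.412 Mbps × 2760 s = 12177.1 Mb.
12,177 Mb ÷ 8 = 1,522 MB → 1.522 GB.

1.52 GB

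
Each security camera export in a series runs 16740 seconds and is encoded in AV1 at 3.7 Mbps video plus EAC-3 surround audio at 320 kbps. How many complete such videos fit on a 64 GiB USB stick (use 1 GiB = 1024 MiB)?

Audio: 320 kbps = 0.320 Mbps.
Total bitrate: 4.020 Mbps.
Per item: 4.020 Mbps × 16740 s = 67,295 Mb = 8,412 MB.
Capacity: 64 GiB = 549,756 Mb; 8.17 items → 8 complete.

8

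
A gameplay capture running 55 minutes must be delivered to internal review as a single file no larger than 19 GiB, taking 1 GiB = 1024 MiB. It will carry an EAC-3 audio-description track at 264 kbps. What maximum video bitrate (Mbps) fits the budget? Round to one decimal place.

Budget: 19 GiB = 163208.8 Mb.
55 min = 3300 s
Total bitrate budget: 163208.8 Mb / 3300 s = 49.457 Mbps.
Audio: 264 kbps = 0.264 Mbps.
Video: 49.457 − 0.264 = 49.193 Mbps.

49.2 Mbps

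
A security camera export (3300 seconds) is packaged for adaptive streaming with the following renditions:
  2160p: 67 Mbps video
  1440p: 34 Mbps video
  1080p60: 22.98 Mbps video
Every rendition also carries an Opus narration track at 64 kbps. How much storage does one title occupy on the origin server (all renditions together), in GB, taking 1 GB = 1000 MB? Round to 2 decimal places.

Audio: 64 kbps = 0.064 Mbps.
Sum of rendition bitrates: (67+0.064) + (34+0.064) + (22.98+0.064) = 124.172 Mbps.
× 3300 s = 409,768 Mb = 51,221 MB = 51.22 GB.

51.22 GB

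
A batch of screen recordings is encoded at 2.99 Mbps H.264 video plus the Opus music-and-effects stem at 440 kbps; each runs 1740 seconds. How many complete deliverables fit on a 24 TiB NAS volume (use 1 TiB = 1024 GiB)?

35371

Audio: 440 kbps = 0.440 Mbps.
Total bitrate: 3.430 Mbps.
Per item: 3.430 Mbps × 1740 s = 5,968 Mb = 746.0 MB.
Capacity: 24 TiB = 211,106,233 Mb; 35371.84 items → 35371 complete.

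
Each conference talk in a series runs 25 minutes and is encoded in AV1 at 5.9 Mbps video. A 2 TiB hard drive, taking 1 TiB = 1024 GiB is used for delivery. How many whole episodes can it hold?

25 min = 1500 s
Per item: 5.900 Mbps × 1500 s = 8,850 Mb = 1,106 MB.
Capacity: 2 TiB = 17,592,186 Mb; 1987.82 items → 1987 complete.

1987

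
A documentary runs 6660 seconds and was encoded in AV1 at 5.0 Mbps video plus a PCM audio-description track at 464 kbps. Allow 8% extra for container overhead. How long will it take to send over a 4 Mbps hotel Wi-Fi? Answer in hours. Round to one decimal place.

2.7 hours

Audio: 464 kbps = 0.464 Mbps.
Total bitrate: 5.464 Mbps.
File: 5.464 Mbps × 6660 s = 36390.2 Mb.
With 8% container overhead: ×1.08. → 39301.5 Mb.
At 4 Mbps: 39301.5 / 4 = 9825.4 s ≈ 2.73 hours.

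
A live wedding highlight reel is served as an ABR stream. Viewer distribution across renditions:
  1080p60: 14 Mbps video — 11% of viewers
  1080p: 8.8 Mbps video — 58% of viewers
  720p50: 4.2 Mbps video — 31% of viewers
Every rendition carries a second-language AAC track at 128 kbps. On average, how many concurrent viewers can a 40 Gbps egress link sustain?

Audio: 128 kbps = 0.128 Mbps.
Average per-viewer bitrate: 0.11×14.128 + 0.58×8.928 + 0.31×4.328 = 8.074 Mbps.
40 Gbps = 40,000 Mbps; 40,000 / 8.074 = 4954.17 → 4954.

4954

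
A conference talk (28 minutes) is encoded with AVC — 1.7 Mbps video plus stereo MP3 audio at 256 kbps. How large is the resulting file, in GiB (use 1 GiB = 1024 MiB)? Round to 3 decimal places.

0.383 GiB

28 min = 1680 s
Audio: 256 kbps = 0.256 Mbps.
Total bitrate: 1.7 + 0.256 = 1.956 Mbps.
Stream data: 1.956 Mbps × 1680 s = 3286.1 Mb.
3,286 Mb = 410,760,000 bytes ÷ 1,073,741,824 = 0.3826 GiB.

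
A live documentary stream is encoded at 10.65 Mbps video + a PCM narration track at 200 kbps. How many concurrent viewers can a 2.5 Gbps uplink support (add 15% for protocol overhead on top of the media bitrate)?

200

Audio: 200 kbps = 0.200 Mbps.
Per-viewer media rate: 10.850 Mbps.
On the wire with 15% overhead: 12.477 Mbps.
2.5 Gbps = 2,500 Mbps; 2,500 / 12.477 = 200.36 → 200 viewers.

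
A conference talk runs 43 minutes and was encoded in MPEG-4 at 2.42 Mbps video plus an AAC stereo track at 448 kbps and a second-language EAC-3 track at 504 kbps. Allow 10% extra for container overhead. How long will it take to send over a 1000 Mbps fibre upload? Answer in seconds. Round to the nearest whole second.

43 min = 2580 s
Audio total: 448 + 504 = 952 kbps = 0.952 Mbps.
Total bitrate: 3.372 Mbps.
File: 3.372 Mbps × 2580 s = 8699.8 Mb.
With 10% container overhead: ×1.10. → 9569.7 Mb.
At 1000 Mbps: 9569.7 / 1000 = 9.6 s ≈ 9.57 seconds.

10 seconds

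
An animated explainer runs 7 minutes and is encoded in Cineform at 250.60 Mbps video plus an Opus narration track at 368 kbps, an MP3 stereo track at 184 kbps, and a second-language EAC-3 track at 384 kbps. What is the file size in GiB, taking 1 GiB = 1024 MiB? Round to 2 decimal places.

12.30 GiB

7 min = 420 s
Audio total: 368 + 184 + 384 = 936 kbps = 0.936 Mbps.
Total bitrate: 250.60 + 0.936 = 251.536 Mbps.
Stream data: 251.536 Mbps × 420 s = 105645.1 Mb.
105,645 Mb = 13,205,640,000 bytes ÷ 1,073,741,824 = 12.30 GiB.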